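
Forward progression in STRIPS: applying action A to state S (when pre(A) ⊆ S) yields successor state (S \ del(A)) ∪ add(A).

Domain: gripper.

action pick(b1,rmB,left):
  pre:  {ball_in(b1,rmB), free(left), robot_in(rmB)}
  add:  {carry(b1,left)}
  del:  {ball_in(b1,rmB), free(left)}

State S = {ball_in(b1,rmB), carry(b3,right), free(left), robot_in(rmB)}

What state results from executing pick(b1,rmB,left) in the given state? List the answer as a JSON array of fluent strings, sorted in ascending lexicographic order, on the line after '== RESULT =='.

Compute (S \ del) ∪ add:
  pre ⊆ S: {ball_in(b1,rmB), free(left), robot_in(rmB)} ⊆ S  — applicable
  S \ del = {carry(b3,right), robot_in(rmB)}
  ∪ add   = {carry(b1,left), carry(b3,right), robot_in(rmB)}

== RESULT ==
["carry(b1,left)", "carry(b3,right)", "robot_in(rmB)"]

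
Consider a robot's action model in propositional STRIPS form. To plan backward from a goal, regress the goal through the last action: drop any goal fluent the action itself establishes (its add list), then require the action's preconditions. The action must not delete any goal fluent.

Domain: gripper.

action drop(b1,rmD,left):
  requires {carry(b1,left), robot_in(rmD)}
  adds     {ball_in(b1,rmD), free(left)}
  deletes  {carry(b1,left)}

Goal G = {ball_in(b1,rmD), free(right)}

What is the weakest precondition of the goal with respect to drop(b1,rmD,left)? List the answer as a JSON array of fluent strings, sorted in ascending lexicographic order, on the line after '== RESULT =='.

Regress:
  G ∩ del = {}  (empty — regression defined)
  G \ add = {ball_in(b1,rmD), free(right)} \ {ball_in(b1,rmD), free(left)} = {free(right)}
  ∪ pre   = {free(right)} ∪ {carry(b1,left), robot_in(rmD)}
          = {carry(b1,left), free(right), robot_in(rmD)}

== RESULT ==
["carry(b1,left)", "free(right)", "robot_in(rmD)"]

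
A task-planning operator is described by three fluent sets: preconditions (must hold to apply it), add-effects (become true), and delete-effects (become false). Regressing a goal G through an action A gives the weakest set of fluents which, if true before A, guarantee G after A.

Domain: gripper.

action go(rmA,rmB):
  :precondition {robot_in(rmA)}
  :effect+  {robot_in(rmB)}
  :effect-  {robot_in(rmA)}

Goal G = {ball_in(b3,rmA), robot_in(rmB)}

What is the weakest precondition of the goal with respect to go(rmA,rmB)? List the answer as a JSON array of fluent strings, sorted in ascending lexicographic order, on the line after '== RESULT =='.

Compute (G \ add) ∪ pre:
  G ∩ del = {}  (empty — regression defined)
  G \ add = {ball_in(b3,rmA), robot_in(rmB)} \ {robot_in(rmB)} = {ball_in(b3,rmA)}
  ∪ pre   = {ball_in(b3,rmA)} ∪ {robot_in(rmA)}
          = {ball_in(b3,rmA), robot_in(rmA)}

== RESULT ==
["ball_in(b3,rmA)", "robot_in(rmA)"]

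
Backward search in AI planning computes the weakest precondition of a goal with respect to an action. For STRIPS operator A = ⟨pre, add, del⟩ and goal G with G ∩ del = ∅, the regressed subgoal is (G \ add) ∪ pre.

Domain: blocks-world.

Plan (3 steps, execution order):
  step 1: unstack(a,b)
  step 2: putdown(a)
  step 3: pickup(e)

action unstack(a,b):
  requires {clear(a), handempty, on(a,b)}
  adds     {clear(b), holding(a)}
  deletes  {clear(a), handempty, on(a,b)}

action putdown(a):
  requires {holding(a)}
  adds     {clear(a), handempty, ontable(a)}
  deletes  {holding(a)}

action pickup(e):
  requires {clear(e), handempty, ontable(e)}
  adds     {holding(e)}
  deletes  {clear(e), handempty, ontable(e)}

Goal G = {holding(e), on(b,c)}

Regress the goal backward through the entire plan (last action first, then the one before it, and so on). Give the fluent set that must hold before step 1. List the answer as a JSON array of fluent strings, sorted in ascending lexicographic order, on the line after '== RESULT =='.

Work backward from the goal:
  through step 3 (pickup(e)): drop {holding(e)}, keep {on(b,c)}, require {clear(e), handempty, ontable(e)}
    → {clear(e), handempty, on(b,c), ontable(e)}
  through step 2 (putdown(a)): drop {handempty}, keep {clear(e), on(b,c), ontable(e)}, require {holding(a)}
    → {clear(e), holding(a), on(b,c), ontable(e)}
  through step 1 (unstack(a,b)): drop {holding(a)}, keep {clear(e), on(b,c), ontable(e)}, require {clear(a), handempty, on(a,b)}
    → {clear(a), clear(e), handempty, on(a,b), on(b,c), ontable(e)}

== RESULT ==
["clear(a)", "clear(e)", "handempty", "on(a,b)", "on(b,c)", "ontable(e)"]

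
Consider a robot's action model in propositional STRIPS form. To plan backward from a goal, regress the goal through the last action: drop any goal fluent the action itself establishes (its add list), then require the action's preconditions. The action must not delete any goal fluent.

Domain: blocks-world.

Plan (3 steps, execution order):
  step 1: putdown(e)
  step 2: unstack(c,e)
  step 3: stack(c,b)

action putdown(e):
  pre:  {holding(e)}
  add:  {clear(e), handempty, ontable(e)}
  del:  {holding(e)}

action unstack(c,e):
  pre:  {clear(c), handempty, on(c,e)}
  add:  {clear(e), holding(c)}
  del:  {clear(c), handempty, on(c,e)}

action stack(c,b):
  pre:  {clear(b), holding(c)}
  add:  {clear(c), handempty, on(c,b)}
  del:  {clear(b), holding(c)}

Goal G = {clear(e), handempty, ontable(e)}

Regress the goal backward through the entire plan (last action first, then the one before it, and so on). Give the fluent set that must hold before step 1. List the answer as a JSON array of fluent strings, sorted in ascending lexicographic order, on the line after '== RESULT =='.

Regress step by step:
  through step 3 (stack(c,b)): drop {handempty}, keep {clear(e), ontable(e)}, require {clear(b), holding(c)}
    → {clear(b), clear(e), holding(c), ontable(e)}
  through step 2 (unstack(c,e)): drop {clear(e), holding(c)}, keep {clear(b), ontable(e)}, require {clear(c), handempty, on(c,e)}
    → {clear(b), clear(c), handempty, on(c,e), ontable(e)}
  through step 1 (putdown(e)): drop {handempty, ontable(e)}, keep {clear(b), clear(c), on(c,e)}, require {holding(e)}
    → {clear(b), clear(c), holding(e), on(c,e)}

== RESULT ==
["clear(b)", "clear(c)", "holding(e)", "on(c,e)"]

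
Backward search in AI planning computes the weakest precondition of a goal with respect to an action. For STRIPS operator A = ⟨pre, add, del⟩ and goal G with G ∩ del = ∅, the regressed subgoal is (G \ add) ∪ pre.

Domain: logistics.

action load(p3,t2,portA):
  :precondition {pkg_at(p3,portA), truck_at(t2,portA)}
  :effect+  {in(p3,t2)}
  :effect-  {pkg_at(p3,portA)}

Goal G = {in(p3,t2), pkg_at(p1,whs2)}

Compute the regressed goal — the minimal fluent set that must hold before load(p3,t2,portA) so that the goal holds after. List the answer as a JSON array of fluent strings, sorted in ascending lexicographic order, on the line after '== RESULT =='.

Compute (G \ add) ∪ pre:
  G ∩ del = {}  (empty — regression defined)
  G \ add = {in(p3,t2), pkg_at(p1,whs2)} \ {in(p3,t2)} = {pkg_at(p1,whs2)}
  ∪ pre   = {pkg_at(p1,whs2)} ∪ {pkg_at(p3,portA), truck_at(t2,portA)}
          = {pkg_at(p1,whs2), pkg_at(p3,portA), truck_at(t2,portA)}

== RESULT ==
["pkg_at(p1,whs2)", "pkg_at(p3,portA)", "truck_at(t2,portA)"]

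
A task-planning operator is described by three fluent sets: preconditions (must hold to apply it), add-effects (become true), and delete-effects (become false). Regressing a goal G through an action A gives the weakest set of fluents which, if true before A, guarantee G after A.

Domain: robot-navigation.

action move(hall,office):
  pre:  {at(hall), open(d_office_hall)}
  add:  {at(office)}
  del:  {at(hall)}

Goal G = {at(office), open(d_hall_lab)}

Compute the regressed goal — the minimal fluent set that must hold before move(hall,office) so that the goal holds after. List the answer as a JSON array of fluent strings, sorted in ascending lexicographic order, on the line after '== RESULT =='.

Compute (G \ add) ∪ pre:
  G ∩ del = {}  (empty — regression defined)
  G \ add = {at(office), open(d_hall_lab)} \ {at(office)} = {open(d_hall_lab)}
  ∪ pre   = {open(d_hall_lab)} ∪ {at(hall), open(d_office_hall)}
          = {at(hall), open(d_hall_lab), open(d_office_hall)}

== RESULT ==
["at(hall)", "open(d_hall_lab)", "open(d_office_hall)"]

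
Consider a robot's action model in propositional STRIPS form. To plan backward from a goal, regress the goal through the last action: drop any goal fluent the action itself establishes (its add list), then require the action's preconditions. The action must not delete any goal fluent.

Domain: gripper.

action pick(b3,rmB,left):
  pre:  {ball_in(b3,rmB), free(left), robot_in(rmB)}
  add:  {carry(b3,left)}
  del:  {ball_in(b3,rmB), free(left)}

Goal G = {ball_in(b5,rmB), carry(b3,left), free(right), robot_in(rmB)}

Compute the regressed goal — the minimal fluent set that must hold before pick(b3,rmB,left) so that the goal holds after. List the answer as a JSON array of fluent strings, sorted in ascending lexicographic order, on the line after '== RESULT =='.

Compute (G \ add) ∪ pre:
  G ∩ del = {}  (empty — regression defined)
  G \ add = {ball_in(b5,rmB), carry(b3,left), free(right), robot_in(rmB)} \ {carry(b3,left)} = {ball_in(b5,rmB), free(right), robot_in(rmB)}
  ∪ pre   = {ball_in(b5,rmB), free(right), robot_in(rmB)} ∪ {ball_in(b3,rmB), free(left), robot_in(rmB)}
          = {ball_in(b3,rmB), ball_in(b5,rmB), free(left), free(right), robot_in(rmB)}

== RESULT ==
["ball_in(b3,rmB)", "ball_in(b5,rmB)", "free(left)", "free(right)", "robot_in(rmB)"]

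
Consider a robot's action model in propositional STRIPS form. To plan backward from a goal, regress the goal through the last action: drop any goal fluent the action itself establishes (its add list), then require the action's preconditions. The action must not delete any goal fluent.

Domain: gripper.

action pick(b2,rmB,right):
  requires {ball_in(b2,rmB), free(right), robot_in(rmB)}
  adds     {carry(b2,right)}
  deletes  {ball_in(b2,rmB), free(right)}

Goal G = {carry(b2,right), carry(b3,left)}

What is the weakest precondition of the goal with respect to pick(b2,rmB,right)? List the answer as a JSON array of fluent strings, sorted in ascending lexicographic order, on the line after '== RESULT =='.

Regress:
  G ∩ del = {}  (empty — regression defined)
  G \ add = {carry(b2,right), carry(b3,left)} \ {carry(b2,right)} = {carry(b3,left)}
  ∪ pre   = {carry(b3,left)} ∪ {ball_in(b2,rmB), free(right), robot_in(rmB)}
          = {ball_in(b2,rmB), carry(b3,left), free(right), robot_in(rmB)}

== RESULT ==
["ball_in(b2,rmB)", "carry(b3,left)", "free(right)", "robot_in(rmB)"]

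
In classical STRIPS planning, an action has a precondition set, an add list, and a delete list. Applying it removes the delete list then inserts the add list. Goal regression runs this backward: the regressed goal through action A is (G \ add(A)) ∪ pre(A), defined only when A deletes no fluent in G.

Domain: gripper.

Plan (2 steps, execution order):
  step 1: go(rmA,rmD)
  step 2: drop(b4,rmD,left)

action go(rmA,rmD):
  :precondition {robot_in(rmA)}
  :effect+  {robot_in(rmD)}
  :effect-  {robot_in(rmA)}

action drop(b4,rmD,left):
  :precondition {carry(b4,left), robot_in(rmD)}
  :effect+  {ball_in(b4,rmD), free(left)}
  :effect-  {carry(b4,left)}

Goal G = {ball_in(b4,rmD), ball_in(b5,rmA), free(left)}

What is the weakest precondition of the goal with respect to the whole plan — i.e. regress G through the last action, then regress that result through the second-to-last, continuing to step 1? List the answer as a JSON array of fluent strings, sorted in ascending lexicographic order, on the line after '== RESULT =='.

Regress step by step:
  through step 2 (drop(b4,rmD,left)): drop {ball_in(b4,rmD), free(left)}, keep {ball_in(b5,rmA)}, require {carry(b4,left), robot_in(rmD)}
    → {ball_in(b5,rmA), carry(b4,left), robot_in(rmD)}
  through step 1 (go(rmA,rmD)): drop {robot_in(rmD)}, keep {ball_in(b5,rmA), carry(b4,left)}, require {robot_in(rmA)}
    → {ball_in(b5,rmA), carry(b4,left), robot_in(rmA)}

== RESULT ==
["ball_in(b5,rmA)", "carry(b4,left)", "robot_in(rmA)"]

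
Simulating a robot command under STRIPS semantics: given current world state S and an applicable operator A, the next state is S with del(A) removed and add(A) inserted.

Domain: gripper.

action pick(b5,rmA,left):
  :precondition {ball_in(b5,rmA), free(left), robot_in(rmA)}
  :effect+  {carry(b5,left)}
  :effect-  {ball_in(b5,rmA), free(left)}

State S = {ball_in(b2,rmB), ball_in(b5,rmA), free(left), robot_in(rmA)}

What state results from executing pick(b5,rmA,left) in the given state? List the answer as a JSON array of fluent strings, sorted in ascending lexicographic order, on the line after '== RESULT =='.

Progress:
  pre ⊆ S: {ball_in(b5,rmA), free(left), robot_in(rmA)} ⊆ S  — applicable
  S \ del = {ball_in(b2,rmB), robot_in(rmA)}
  ∪ add   = {ball_in(b2,rmB), carry(b5,left), robot_in(rmA)}

== RESULT ==
["ball_in(b2,rmB)", "carry(b5,left)", "robot_in(rmA)"]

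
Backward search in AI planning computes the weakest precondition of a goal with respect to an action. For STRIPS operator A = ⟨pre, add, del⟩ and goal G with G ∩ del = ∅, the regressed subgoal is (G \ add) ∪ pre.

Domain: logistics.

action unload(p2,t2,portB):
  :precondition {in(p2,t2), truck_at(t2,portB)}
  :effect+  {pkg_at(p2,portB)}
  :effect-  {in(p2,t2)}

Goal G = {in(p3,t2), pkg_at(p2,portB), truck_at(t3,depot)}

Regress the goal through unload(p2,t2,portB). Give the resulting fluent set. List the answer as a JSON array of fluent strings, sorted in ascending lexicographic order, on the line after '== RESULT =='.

Compute (G \ add) ∪ pre:
  G ∩ del = {}  (empty — regression defined)
  G \ add = {in(p3,t2), pkg_at(p2,portB), truck_at(t3,depot)} \ {pkg_at(p2,portB)} = {in(p3,t2), truck_at(t3,depot)}
  ∪ pre   = {in(p3,t2), truck_at(t3,depot)} ∪ {in(p2,t2), truck_at(t2,portB)}
          = {in(p2,t2), in(p3,t2), truck_at(t2,portB), truck_at(t3,depot)}

== RESULT ==
["in(p2,t2)", "in(p3,t2)", "truck_at(t2,portB)", "truck_at(t3,depot)"]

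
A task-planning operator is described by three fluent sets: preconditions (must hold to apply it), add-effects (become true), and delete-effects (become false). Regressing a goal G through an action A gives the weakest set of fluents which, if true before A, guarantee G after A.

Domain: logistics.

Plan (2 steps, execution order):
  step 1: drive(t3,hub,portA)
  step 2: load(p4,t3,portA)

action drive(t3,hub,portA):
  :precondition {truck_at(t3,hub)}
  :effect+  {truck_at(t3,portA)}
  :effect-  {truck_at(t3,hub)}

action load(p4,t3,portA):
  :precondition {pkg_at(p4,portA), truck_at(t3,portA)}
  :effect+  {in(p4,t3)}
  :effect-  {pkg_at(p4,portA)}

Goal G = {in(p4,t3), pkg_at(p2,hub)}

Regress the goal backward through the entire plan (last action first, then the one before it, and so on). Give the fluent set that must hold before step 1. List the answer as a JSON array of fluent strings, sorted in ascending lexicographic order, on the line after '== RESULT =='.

Work backward from the goal:
  through step 2 (load(p4,t3,portA)): drop {in(p4,t3)}, keep {pkg_at(p2,hub)}, require {pkg_at(p4,portA), truck_at(t3,portA)}
    → {pkg_at(p2,hub), pkg_at(p4,portA), truck_at(t3,portA)}
  through step 1 (drive(t3,hub,portA)): drop {truck_at(t3,portA)}, keep {pkg_at(p2,hub), pkg_at(p4,portA)}, require {truck_at(t3,hub)}
    → {pkg_at(p2,hub), pkg_at(p4,portA), truck_at(t3,hub)}

== RESULT ==
["pkg_at(p2,hub)", "pkg_at(p4,portA)", "truck_at(t3,hub)"]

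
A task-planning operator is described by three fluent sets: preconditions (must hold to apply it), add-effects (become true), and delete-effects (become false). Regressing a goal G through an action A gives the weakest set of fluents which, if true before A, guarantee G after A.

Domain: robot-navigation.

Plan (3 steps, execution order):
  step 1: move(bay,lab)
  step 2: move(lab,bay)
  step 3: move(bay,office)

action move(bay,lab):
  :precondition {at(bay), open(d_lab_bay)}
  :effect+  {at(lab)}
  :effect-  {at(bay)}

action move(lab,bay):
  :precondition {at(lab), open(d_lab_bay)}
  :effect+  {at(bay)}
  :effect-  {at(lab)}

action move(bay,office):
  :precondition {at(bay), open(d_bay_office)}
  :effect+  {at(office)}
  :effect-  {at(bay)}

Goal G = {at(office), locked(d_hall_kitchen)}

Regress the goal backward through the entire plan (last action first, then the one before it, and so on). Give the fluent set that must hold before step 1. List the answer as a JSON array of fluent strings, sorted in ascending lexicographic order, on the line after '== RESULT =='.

Regress step by step:
  through step 3 (move(bay,office)): drop {at(office)}, keep {locked(d_hall_kitchen)}, require {at(bay), open(d_bay_office)}
    → {at(bay), locked(d_hall_kitchen), open(d_bay_office)}
  through step 2 (move(lab,bay)): drop {at(bay)}, keep {locked(d_hall_kitchen), open(d_bay_office)}, require {at(lab), open(d_lab_bay)}
    → {at(lab), locked(d_hall_kitchen), open(d_bay_office), open(d_lab_bay)}
  through step 1 (move(bay,lab)): drop {at(lab)}, keep {locked(d_hall_kitchen), open(d_bay_office), open(d_lab_bay)}, require {at(bay), open(d_lab_bay)}
    → {at(bay), locked(d_hall_kitchen), open(d_bay_office), open(d_lab_bay)}

== RESULT ==
["at(bay)", "locked(d_hall_kitchen)", "open(d_bay_office)", "open(d_lab_bay)"]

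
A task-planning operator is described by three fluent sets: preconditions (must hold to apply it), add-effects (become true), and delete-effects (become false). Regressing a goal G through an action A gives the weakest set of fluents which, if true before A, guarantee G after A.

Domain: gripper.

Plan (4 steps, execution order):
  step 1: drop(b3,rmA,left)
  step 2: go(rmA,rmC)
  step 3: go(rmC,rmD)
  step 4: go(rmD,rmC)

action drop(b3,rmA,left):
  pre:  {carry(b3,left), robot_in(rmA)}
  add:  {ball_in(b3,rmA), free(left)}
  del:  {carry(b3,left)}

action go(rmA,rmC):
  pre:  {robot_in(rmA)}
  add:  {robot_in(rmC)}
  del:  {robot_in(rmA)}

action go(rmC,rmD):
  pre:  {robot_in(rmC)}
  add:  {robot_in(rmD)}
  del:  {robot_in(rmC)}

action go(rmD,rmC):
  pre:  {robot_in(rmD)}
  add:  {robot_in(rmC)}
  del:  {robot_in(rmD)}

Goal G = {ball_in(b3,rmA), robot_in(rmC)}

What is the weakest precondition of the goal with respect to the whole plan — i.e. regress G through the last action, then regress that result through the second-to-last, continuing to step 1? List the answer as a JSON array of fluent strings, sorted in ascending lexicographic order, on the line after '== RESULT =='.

Regress step by step:
  through step 4 (go(rmD,rmC)): drop {robot_in(rmC)}, keep {ball_in(b3,rmA)}, require {robot_in(rmD)}
    → {ball_in(b3,rmA), robot_in(rmD)}
  through step 3 (go(rmC,rmD)): drop {robot_in(rmD)}, keep {ball_in(b3,rmA)}, require {robot_in(rmC)}
    → {ball_in(b3,rmA), robot_in(rmC)}
  through step 2 (go(rmA,rmC)): drop {robot_in(rmC)}, keep {ball_in(b3,rmA)}, require {robot_in(rmA)}
    → {ball_in(b3,rmA), robot_in(rmA)}
  through step 1 (drop(b3,rmA,left)): drop {ball_in(b3,rmA)}, keep {robot_in(rmA)}, require {carry(b3,left), robot_in(rmA)}
    → {carry(b3,left), robot_in(rmA)}

== RESULT ==
["carry(b3,left)", "robot_in(rmA)"]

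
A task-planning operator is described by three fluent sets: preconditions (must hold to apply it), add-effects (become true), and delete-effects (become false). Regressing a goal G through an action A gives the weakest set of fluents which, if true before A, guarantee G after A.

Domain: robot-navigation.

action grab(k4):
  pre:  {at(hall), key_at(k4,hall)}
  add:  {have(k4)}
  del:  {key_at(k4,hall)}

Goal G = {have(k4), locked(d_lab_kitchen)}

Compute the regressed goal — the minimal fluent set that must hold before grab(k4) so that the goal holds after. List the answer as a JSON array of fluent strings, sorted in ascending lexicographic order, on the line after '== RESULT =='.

Regress:
  G ∩ del = {}  (empty — regression defined)
  G \ add = {have(k4), locked(d_lab_kitchen)} \ {have(k4)} = {locked(d_lab_kitchen)}
  ∪ pre   = {locked(d_lab_kitchen)} ∪ {at(hall), key_at(k4,hall)}
          = {at(hall), key_at(k4,hall), locked(d_lab_kitchen)}

== RESULT ==
["at(hall)", "key_at(k4,hall)", "locked(d_lab_kitchen)"]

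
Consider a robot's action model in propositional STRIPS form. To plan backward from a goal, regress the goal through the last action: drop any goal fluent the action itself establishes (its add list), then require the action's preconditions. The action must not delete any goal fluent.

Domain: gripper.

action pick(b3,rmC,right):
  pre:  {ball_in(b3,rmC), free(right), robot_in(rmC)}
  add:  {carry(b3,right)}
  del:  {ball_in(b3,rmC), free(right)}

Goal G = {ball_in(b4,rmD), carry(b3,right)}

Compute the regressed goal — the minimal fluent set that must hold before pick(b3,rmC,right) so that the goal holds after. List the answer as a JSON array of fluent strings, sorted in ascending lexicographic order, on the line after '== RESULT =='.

Compute (G \ add) ∪ pre:
  G ∩ del = {}  (empty — regression defined)
  G \ add = {ball_in(b4,rmD), carry(b3,right)} \ {carry(b3,right)} = {ball_in(b4,rmD)}
  ∪ pre   = {ball_in(b4,rmD)} ∪ {ball_in(b3,rmC), free(right), robot_in(rmC)}
          = {ball_in(b3,rmC), ball_in(b4,rmD), free(right), robot_in(rmC)}

== RESULT ==
["ball_in(b3,rmC)", "ball_in(b4,rmD)", "free(right)", "robot_in(rmC)"]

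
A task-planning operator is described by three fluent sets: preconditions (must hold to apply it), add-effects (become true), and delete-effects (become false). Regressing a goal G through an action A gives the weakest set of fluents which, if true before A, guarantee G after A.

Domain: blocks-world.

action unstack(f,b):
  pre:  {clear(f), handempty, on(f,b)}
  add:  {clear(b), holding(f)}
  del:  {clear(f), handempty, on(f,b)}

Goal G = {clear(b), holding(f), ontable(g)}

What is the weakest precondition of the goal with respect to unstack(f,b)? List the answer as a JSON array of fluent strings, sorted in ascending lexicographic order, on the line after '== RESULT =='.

Regress:
  G ∩ del = {}  (empty — regression defined)
  G \ add = {clear(b), holding(f), ontable(g)} \ {clear(b), holding(f)} = {ontable(g)}
  ∪ pre   = {ontable(g)} ∪ {clear(f), handempty, on(f,b)}
          = {clear(f), handempty, on(f,b), ontable(g)}

== RESULT ==
["clear(f)", "handempty", "on(f,b)", "ontable(g)"]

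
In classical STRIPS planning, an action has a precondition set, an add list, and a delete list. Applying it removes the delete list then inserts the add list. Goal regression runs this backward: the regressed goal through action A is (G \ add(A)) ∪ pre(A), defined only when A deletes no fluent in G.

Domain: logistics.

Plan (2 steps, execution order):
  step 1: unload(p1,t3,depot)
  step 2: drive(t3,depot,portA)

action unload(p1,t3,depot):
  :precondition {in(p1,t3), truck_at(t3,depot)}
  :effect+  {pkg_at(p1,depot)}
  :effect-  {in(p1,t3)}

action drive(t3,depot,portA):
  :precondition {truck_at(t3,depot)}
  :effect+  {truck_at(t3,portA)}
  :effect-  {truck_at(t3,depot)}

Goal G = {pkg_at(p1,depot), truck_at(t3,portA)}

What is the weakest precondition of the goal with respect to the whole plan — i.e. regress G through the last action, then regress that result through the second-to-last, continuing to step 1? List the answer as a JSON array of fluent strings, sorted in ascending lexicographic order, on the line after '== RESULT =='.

Work backward from the goal:
  through step 2 (drive(t3,depot,portA)): drop {truck_at(t3,portA)}, keep {pkg_at(p1,depot)}, require {truck_at(t3,depot)}
    → {pkg_at(p1,depot), truck_at(t3,depot)}
  through step 1 (unload(p1,t3,depot)): drop {pkg_at(p1,depot)}, keep {truck_at(t3,depot)}, require {in(p1,t3), truck_at(t3,depot)}
    → {in(p1,t3), truck_at(t3,depot)}

== RESULT ==
["in(p1,t3)", "truck_at(t3,depot)"]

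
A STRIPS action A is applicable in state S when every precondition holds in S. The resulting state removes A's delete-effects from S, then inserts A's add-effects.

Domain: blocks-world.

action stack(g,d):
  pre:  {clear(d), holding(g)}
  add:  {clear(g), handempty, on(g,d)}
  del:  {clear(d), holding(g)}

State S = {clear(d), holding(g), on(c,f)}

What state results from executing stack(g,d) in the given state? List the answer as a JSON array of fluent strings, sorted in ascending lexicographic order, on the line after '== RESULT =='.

Compute (S \ del) ∪ add:
  pre ⊆ S: {clear(d), holding(g)} ⊆ S  — applicable
  S \ del = {on(c,f)}
  ∪ add   = {clear(g), handempty, on(c,f), on(g,d)}

== RESULT ==
["clear(g)", "handempty", "on(c,f)", "on(g,d)"]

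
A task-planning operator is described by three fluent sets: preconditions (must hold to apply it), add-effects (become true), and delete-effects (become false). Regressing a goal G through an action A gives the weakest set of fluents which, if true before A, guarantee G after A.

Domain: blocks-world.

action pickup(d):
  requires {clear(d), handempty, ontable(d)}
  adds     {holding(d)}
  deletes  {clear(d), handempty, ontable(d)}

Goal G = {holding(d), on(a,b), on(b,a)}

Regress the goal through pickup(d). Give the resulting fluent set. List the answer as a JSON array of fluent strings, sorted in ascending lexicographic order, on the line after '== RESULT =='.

Regress:
  G ∩ del = {}  (empty — regression defined)
  G \ add = {holding(d), on(a,b), on(b,a)} \ {holding(d)} = {on(a,b), on(b,a)}
  ∪ pre   = {on(a,b), on(b,a)} ∪ {clear(d), handempty, ontable(d)}
          = {clear(d), handempty, on(a,b), on(b,a), ontable(d)}

== RESULT ==
["clear(d)", "handempty", "on(a,b)", "on(b,a)", "ontable(d)"]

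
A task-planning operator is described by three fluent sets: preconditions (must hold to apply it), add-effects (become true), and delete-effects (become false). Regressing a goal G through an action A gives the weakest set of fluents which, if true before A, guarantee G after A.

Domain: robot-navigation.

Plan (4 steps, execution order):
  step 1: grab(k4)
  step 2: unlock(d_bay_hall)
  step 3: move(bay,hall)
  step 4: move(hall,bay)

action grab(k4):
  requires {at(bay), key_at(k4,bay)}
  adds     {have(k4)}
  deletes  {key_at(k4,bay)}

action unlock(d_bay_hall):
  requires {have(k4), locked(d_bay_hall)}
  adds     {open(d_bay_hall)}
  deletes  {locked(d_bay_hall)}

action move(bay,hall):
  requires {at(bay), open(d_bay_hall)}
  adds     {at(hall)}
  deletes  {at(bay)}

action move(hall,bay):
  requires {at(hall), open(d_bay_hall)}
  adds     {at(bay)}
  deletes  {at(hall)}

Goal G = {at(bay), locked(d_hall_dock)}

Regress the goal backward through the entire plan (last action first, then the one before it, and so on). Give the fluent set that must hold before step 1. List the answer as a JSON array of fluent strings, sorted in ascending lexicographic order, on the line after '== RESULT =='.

Work backward from the goal:
  through step 4 (move(hall,bay)): drop {at(bay)}, keep {locked(d_hall_dock)}, require {at(hall), open(d_bay_hall)}
    → {at(hall), locked(d_hall_dock), open(d_bay_hall)}
  through step 3 (move(bay,hall)): drop {at(hall)}, keep {locked(d_hall_dock), open(d_bay_hall)}, require {at(bay), open(d_bay_hall)}
    → {at(bay), locked(d_hall_dock), open(d_bay_hall)}
  through step 2 (unlock(d_bay_hall)): drop {open(d_bay_hall)}, keep {at(bay), locked(d_hall_dock)}, require {have(k4), locked(d_bay_hall)}
    → {at(bay), have(k4), locked(d_bay_hall), locked(d_hall_dock)}
  through step 1 (grab(k4)): drop {have(k4)}, keep {at(bay), locked(d_bay_hall), locked(d_hall_dock)}, require {at(bay), key_at(k4,bay)}
    → {at(bay), key_at(k4,bay), locked(d_bay_hall), locked(d_hall_dock)}

== RESULT ==
["at(bay)", "key_at(k4,bay)", "locked(d_bay_hall)", "locked(d_hall_dock)"]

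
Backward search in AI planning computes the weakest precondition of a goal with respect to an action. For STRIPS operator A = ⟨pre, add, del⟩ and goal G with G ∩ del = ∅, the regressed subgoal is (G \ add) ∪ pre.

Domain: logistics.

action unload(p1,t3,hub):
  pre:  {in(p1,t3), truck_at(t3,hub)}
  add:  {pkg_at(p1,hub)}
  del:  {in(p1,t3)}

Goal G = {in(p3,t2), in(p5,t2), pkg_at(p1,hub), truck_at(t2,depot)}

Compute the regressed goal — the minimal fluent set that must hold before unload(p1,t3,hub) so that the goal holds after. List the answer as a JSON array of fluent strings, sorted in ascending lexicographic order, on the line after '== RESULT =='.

Regress:
  G ∩ del = {}  (empty — regression defined)
  G \ add = {in(p3,t2), in(p5,t2), pkg_at(p1,hub), truck_at(t2,depot)} \ {pkg_at(p1,hub)} = {in(p3,t2), in(p5,t2), truck_at(t2,depot)}
  ∪ pre   = {in(p3,t2), in(p5,t2), truck_at(t2,depot)} ∪ {in(p1,t3), truck_at(t3,hub)}
          = {in(p1,t3), in(p3,t2), in(p5,t2), truck_at(t2,depot), truck_at(t3,hub)}

== RESULT ==
["in(p1,t3)", "in(p3,t2)", "in(p5,t2)", "truck_at(t2,depot)", "truck_at(t3,hub)"]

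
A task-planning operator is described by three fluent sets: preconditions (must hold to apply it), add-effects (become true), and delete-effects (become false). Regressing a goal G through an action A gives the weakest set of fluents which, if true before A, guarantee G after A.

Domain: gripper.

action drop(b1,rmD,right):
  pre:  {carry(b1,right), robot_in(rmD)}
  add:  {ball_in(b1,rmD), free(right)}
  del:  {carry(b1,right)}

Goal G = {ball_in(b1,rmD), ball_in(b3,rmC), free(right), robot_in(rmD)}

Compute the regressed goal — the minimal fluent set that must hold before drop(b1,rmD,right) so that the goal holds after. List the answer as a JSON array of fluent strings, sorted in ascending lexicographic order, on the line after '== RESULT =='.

Compute (G \ add) ∪ pre:
  G ∩ del = {}  (empty — regression defined)
  G \ add = {ball_in(b1,rmD), ball_in(b3,rmC), free(right), robot_in(rmD)} \ {ball_in(b1,rmD), free(right)} = {ball_in(b3,rmC), robot_in(rmD)}
  ∪ pre   = {ball_in(b3,rmC), robot_in(rmD)} ∪ {carry(b1,right), robot_in(rmD)}
          = {ball_in(b3,rmC), carry(b1,right), robot_in(rmD)}

== RESULT ==
["ball_in(b3,rmC)", "carry(b1,right)", "robot_in(rmD)"]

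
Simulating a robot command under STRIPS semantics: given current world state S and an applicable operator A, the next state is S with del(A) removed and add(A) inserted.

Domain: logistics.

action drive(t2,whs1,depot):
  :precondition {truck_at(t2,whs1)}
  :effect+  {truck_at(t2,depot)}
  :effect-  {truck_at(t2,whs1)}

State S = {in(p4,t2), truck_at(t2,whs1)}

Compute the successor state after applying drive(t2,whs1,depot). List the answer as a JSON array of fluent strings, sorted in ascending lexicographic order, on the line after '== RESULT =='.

Progress:
  pre ⊆ S: {truck_at(t2,whs1)} ⊆ S  — applicable
  S \ del = {in(p4,t2)}
  ∪ add   = {in(p4,t2), truck_at(t2,depot)}

== RESULT ==
["in(p4,t2)", "truck_at(t2,depot)"]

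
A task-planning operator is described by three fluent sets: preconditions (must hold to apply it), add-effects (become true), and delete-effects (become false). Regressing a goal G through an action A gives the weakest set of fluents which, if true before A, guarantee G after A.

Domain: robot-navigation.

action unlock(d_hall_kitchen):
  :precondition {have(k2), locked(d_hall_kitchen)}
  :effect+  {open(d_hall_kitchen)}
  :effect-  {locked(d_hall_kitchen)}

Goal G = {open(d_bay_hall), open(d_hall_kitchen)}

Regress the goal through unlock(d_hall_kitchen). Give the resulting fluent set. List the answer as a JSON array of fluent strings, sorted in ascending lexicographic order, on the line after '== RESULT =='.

Compute (G \ add) ∪ pre:
  G ∩ del = {}  (empty — regression defined)
  G \ add = {open(d_bay_hall), open(d_hall_kitchen)} \ {open(d_hall_kitchen)} = {open(d_bay_hall)}
  ∪ pre   = {open(d_bay_hall)} ∪ {have(k2), locked(d_hall_kitchen)}
          = {have(k2), locked(d_hall_kitchen), open(d_bay_hall)}

== RESULT ==
["have(k2)", "locked(d_hall_kitchen)", "open(d_bay_hall)"]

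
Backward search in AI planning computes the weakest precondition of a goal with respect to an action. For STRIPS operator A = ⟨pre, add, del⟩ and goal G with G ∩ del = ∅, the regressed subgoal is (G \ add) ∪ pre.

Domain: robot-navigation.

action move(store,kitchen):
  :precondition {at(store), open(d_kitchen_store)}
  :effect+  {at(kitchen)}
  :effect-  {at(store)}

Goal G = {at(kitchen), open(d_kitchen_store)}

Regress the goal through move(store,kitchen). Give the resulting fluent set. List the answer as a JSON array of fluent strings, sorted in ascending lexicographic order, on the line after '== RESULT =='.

Regress:
  G ∩ del = {}  (empty — regression defined)
  G \ add = {at(kitchen), open(d_kitchen_store)} \ {at(kitchen)} = {open(d_kitchen_store)}
  ∪ pre   = {open(d_kitchen_store)} ∪ {at(store), open(d_kitchen_store)}
          = {at(store), open(d_kitchen_store)}

== RESULT ==
["at(store)", "open(d_kitchen_store)"]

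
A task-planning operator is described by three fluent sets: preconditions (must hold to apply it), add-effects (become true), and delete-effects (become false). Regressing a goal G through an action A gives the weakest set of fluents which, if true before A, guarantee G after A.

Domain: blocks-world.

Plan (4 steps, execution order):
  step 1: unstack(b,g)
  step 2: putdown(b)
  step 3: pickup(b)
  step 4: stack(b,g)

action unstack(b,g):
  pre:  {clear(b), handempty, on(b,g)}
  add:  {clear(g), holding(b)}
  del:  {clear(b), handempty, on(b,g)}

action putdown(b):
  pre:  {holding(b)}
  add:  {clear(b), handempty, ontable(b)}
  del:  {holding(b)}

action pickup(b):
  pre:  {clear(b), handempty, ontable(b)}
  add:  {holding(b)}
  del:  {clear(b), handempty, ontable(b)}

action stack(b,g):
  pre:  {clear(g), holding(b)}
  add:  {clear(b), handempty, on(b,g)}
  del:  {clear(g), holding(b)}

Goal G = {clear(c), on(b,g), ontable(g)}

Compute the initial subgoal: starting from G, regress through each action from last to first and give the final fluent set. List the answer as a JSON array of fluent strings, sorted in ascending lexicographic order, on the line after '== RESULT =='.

Work backward from the goal:
  through step 4 (stack(b,g)): drop {on(b,g)}, keep {clear(c), ontable(g)}, require {clear(g), holding(b)}
    → {clear(c), clear(g), holding(b), ontable(g)}
  through step 3 (pickup(b)): drop {holding(b)}, keep {clear(c), clear(g), ontable(g)}, require {clear(b), handempty, ontable(b)}
    → {clear(b), clear(c), clear(g), handempty, ontable(b), ontable(g)}
  through step 2 (putdown(b)): drop {clear(b), handempty, ontable(b)}, keep {clear(c), clear(g), ontable(g)}, require {holding(b)}
    → {clear(c), clear(g), holding(b), ontable(g)}
  through step 1 (unstack(b,g)): drop {clear(g), holding(b)}, keep {clear(c), ontable(g)}, require {clear(b), handempty, on(b,g)}
    → {clear(b), clear(c), handempty, on(b,g), ontable(g)}

== RESULT ==
["clear(b)", "clear(c)", "handempty", "on(b,g)", "ontable(g)"]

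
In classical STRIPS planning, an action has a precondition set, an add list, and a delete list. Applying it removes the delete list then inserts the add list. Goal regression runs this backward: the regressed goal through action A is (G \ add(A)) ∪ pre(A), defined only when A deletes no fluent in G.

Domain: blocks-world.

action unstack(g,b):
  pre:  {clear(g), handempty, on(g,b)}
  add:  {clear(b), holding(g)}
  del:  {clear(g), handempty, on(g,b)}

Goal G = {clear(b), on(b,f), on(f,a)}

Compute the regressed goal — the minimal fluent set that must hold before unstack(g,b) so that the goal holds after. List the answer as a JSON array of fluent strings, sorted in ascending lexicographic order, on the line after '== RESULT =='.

Compute (G \ add) ∪ pre:
  G ∩ del = {}  (empty — regression defined)
  G \ add = {clear(b), on(b,f), on(f,a)} \ {clear(b), holding(g)} = {on(b,f), on(f,a)}
  ∪ pre   = {on(b,f), on(f,a)} ∪ {clear(g), handempty, on(g,b)}
          = {clear(g), handempty, on(b,f), on(f,a), on(g,b)}

== RESULT ==
["clear(g)", "handempty", "on(b,f)", "on(f,a)", "on(g,b)"]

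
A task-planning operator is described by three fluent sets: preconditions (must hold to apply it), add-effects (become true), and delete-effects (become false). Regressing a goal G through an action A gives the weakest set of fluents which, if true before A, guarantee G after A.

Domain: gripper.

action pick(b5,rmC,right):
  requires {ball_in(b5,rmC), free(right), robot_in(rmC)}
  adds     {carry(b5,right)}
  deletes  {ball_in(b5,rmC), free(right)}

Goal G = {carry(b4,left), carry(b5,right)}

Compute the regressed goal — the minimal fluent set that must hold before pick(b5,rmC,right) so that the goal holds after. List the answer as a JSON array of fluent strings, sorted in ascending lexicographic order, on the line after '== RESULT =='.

Compute (G \ add) ∪ pre:
  G ∩ del = {}  (empty — regression defined)
  G \ add = {carry(b4,left), carry(b5,right)} \ {carry(b5,right)} = {carry(b4,left)}
  ∪ pre   = {carry(b4,left)} ∪ {ball_in(b5,rmC), free(right), robot_in(rmC)}
          = {ball_in(b5,rmC), carry(b4,left), free(right), robot_in(rmC)}

== RESULT ==
["ball_in(b5,rmC)", "carry(b4,left)", "free(right)", "robot_in(rmC)"]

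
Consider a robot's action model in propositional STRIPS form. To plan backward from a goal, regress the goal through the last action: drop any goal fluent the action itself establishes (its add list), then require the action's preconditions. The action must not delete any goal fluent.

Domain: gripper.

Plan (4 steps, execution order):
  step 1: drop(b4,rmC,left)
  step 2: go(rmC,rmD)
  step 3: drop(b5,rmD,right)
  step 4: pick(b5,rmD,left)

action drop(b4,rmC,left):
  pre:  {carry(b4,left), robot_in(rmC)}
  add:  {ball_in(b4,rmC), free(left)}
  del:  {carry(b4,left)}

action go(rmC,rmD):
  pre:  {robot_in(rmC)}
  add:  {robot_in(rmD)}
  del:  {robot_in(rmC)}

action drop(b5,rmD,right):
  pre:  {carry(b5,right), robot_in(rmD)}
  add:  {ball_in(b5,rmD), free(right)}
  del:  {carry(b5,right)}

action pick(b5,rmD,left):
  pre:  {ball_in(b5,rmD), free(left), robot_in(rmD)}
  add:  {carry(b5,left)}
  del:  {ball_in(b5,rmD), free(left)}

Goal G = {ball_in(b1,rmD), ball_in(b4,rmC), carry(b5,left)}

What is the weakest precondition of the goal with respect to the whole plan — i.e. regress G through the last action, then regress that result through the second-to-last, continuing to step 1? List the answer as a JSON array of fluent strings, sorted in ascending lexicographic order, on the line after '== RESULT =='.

Regress step by step:
  through step 4 (pick(b5,rmD,left)): drop {carry(b5,left)}, keep {ball_in(b1,rmD), ball_in(b4,rmC)}, require {ball_in(b5,rmD), free(left), robot_in(rmD)}
    → {ball_in(b1,rmD), ball_in(b4,rmC), ball_in(b5,rmD), free(left), robot_in(rmD)}
  through step 3 (drop(b5,rmD,right)): drop {ball_in(b5,rmD)}, keep {ball_in(b1,rmD), ball_in(b4,rmC), free(left), robot_in(rmD)}, require {carry(b5,right), robot_in(rmD)}
    → {ball_in(b1,rmD), ball_in(b4,rmC), carry(b5,right), free(left), robot_in(rmD)}
  through step 2 (go(rmC,rmD)): drop {robot_in(rmD)}, keep {ball_in(b1,rmD), ball_in(b4,rmC), carry(b5,right), free(left)}, require {robot_in(rmC)}
    → {ball_in(b1,rmD), ball_in(b4,rmC), carry(b5,right), free(left), robot_in(rmC)}
  through step 1 (drop(b4,rmC,left)): drop {ball_in(b4,rmC), free(left)}, keep {ball_in(b1,rmD), carry(b5,right), robot_in(rmC)}, require {carry(b4,left), robot_in(rmC)}
    → {ball_in(b1,rmD), carry(b4,left), carry(b5,right), robot_in(rmC)}

== RESULT ==
["ball_in(b1,rmD)", "carry(b4,left)", "carry(b5,right)", "robot_in(rmC)"]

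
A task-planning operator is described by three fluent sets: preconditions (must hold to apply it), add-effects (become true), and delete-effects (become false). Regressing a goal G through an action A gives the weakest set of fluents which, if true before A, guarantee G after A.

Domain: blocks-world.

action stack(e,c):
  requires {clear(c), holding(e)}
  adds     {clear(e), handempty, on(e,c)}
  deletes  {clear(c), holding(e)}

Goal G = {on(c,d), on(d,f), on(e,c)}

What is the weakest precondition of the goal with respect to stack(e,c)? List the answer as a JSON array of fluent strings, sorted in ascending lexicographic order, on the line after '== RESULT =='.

Compute (G \ add) ∪ pre:
  G ∩ del = {}  (empty — regression defined)
  G \ add = {on(c,d), on(d,f), on(e,c)} \ {clear(e), handempty, on(e,c)} = {on(c,d), on(d,f)}
  ∪ pre   = {on(c,d), on(d,f)} ∪ {clear(c), holding(e)}
          = {clear(c), holding(e), on(c,d), on(d,f)}

== RESULT ==
["clear(c)", "holding(e)", "on(c,d)", "on(d,f)"]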